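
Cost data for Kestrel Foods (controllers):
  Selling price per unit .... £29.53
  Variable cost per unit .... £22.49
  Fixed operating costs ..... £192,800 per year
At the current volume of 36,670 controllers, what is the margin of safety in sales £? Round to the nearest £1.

Unit CM = price − variable cost = £29.53 − £22.49 = £7.04. Break-even units = £192,800 ÷ £7.04 = 27,386.36; break-even revenue = 27,386.36 × £29.53 = £808,719.32.
Current sales = 36,670 × £29.53 = £1,082,865.10.
Margin of safety = £1,082,865.10 − £808,719.32 = £274,146.

£274,146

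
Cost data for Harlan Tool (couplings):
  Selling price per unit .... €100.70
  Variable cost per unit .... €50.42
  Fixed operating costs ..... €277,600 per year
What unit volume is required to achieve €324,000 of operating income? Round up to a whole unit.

11,965 couplings

Unit CM = price − variable cost = €100.70 − €50.42 = €50.28.
Need Q such that Q × €50.28 − €277,600 = €324,000, i.e. Q = €601,600 / €50.28 = 11,965.00 → 11,965.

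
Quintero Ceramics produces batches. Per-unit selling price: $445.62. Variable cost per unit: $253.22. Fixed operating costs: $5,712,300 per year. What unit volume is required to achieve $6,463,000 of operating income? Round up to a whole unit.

Each unit contributes $445.62 − $253.22 = $192.40.
Need Q such that Q × $192.40 − $5,712,300 = $6,463,000, i.e. Q = $12,175,300 / $192.40 = 63,281.19 → 63,282.

63,282 batches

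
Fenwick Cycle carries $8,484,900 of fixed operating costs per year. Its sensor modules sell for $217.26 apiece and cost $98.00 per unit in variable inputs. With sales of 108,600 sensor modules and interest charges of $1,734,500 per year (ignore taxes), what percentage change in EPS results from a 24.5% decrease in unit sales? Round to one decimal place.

-116.1%

Total contribution margin = 108,600 × $119.26 = $12,951,636.00.
Subtracting fixed costs: EBIT = $12,951,636.00 − $8,484,900 = $4,466,736.00.
After interest of $1,734,500.00, pre-tax earnings = $2,732,236.00.
Degree of combined leverage = contribution ÷ (EBIT − I) = $12,951,636.00 ÷ $2,732,236.00 = 4.7403.
EPS therefore changes by 4.7403 × (-24.5%) = -116.1%.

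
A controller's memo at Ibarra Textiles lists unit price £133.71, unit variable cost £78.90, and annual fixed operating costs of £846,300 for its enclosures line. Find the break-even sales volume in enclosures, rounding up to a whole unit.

15,441 enclosures

Each unit contributes £133.71 − £78.90 = £54.81.
Units to break even: £846,300 ÷ £54.81 = 15,440.61, rounded up to 15,441.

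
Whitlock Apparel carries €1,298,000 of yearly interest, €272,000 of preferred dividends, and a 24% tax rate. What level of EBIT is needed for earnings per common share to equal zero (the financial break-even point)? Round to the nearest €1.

Preferred dividends are paid after tax, so their pre-tax equivalent is €272,000 ÷ (1 − 0.24) = €357,894.74.
Financial break-even EBIT = interest + D_p ÷ (1 − t) = €1,298,000 + €357,894.74 = €1,655,894.74.

€1,655,895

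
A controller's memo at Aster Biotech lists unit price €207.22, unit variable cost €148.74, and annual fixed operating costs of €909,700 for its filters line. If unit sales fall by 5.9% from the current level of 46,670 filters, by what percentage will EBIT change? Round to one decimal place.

-8.8%

Total contribution margin = 46,670 × €58.48 = €2,729,261.60.
EBIT = €2,729,261.60 − €909,700 = €1,819,561.60.
Degree of operating leverage = €2,729,261.60 / €1,819,561.60 = 1.5000.
Operating income changes by 1.5000 × -5.9% = -8.8%.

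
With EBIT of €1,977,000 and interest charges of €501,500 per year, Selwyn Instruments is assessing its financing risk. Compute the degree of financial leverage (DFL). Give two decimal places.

Interest = €501,500.00.
Degree of financial leverage = EBIT / (EBIT − interest) = €1,977,000 / €1,475,500.00 = 1.3399.

1.34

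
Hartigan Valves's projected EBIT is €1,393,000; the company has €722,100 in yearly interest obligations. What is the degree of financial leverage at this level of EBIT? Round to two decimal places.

2.08

Interest = €722,100.00.
DFL = EBIT ÷ (EBIT − I) = €1,393,000 ÷ (€1,393,000 − €722,100.00) = €1,393,000 ÷ €670,900.00 = 2.0763.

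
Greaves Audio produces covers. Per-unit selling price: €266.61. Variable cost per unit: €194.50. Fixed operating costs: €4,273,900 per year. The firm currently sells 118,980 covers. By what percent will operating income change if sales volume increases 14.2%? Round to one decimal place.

+28.3%

At 118,980 units, contribution = 118,980 × €72.11 = €8,579,647.80.
Subtracting fixed costs: EBIT = €8,579,647.80 − €4,273,900 = €4,305,747.80.
DOL = contribution ÷ EBIT = €8,579,647.80 ÷ €4,305,747.80 = 1.9926.
Operating income changes by 1.9926 × +14.2% = +28.3%.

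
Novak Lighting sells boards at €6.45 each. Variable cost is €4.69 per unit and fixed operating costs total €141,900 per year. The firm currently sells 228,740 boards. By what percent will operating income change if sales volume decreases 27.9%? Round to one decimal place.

-43.1%

Contribution at this volume is 228,740 × €1.76 = €402,582.40.
Operating income = contribution − fixed costs = €402,582.40 − €141,900 = €260,682.40.
DOL = contribution ÷ EBIT = €402,582.40 ÷ €260,682.40 = 1.5443.
Operating income changes by 1.5443 × -27.9% = -43.1%.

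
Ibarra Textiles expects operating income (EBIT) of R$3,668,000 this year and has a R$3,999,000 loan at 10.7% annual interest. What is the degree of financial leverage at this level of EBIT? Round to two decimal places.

1.13

Annual interest charges come to R$427,893.00.
DFL = EBIT ÷ (EBIT − I) = R$3,668,000 ÷ (R$3,668,000 − R$427,893.00) = R$3,668,000 ÷ R$3,240,107.00 = 1.1321.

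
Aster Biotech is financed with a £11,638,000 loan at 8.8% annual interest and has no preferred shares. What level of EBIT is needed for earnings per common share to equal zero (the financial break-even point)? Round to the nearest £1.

Annual interest = 8.8% × £11,638,000 = £1,024,144.00.
With no preferred dividends, EPS = 0 when EBIT exactly covers interest, so the financial break-even EBIT is £1,024,144.00.

£1,024,144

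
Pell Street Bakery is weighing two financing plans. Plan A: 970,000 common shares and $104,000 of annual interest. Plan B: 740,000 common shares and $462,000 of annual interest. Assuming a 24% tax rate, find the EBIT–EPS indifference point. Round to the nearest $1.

Set EPS_A = EPS_B: (EBIT − $104,000)(1 − 0.24) ÷ 970,000 = (EBIT − $462,000)(1 − 0.24) ÷ 740,000.
Cancelling (1 − t) and cross-multiplying: 740,000·(EBIT − 104,000) = 970,000·(EBIT − 462,000).
EBIT × (970,000 − 740,000) = 462,000 × 970,000 − 104,000 × 740,000 = 371,180,000,000, so EBIT = 371,180,000,000 ÷ 230,000 = 1,613,826.09.

$1,613,826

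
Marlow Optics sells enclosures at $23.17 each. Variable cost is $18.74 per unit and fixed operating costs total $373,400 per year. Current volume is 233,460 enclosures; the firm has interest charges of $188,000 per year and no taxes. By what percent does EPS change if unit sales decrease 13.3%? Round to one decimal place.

-29.1%

Total contribution margin = 233,460 × $4.43 = $1,034,227.80.
EBIT = $1,034,227.80 − $373,400 = $660,827.80.
After interest of $188,000.00, pre-tax earnings = $472,827.80.
DCL = total CM / (EBIT − I) = $1,034,227.80 / $472,827.80 = 2.1873.
%ΔEPS = DCL × %ΔSales = 2.1873 × -13.3% = -29.1%.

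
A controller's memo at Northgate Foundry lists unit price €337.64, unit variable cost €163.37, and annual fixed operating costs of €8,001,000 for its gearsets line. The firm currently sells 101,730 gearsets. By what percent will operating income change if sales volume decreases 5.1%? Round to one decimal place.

At 101,730 units, contribution = 101,730 × €174.27 = €17,728,487.10.
Operating income = contribution − fixed costs = €17,728,487.10 − €8,001,000 = €9,727,487.10.
Degree of operating leverage = €17,728,487.10 / €9,727,487.10 = 1.8225.
%ΔEBIT = DOL × %ΔSales = 1.8225 × -5.1% = -9.3%.

-9.3%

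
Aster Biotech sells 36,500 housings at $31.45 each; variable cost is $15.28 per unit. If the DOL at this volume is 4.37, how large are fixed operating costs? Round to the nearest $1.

$455,147

Total contribution margin = 36,500 × $16.17 = $590,205.00.
DOL = contribution / EBIT, so EBIT = $590,205.00 / 4.37 = $135,058.35.
Fixed costs = CM − EBIT = $590,205.00 − $135,058.35 = $455,147.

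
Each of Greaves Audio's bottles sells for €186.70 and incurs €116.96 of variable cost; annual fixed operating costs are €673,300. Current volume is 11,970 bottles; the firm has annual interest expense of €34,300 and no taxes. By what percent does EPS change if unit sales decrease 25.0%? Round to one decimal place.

Total contribution margin = 11,970 × €69.74 = €834,787.80.
Subtracting fixed costs: EBIT = €834,787.80 − €673,300 = €161,487.80.
Interest = €34,300.00, so EBIT − I = €127,187.80.
Degree of combined leverage = contribution ÷ (EBIT − I) = €834,787.80 ÷ €127,187.80 = 6.5634.
%ΔEPS = DCL × %ΔSales = 6.5634 × -25.0% = -164.1%.

-164.1%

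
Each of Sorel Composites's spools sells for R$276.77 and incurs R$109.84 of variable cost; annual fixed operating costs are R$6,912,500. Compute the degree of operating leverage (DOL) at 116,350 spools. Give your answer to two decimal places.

Contribution at this volume is 116,350 × R$166.93 = R$19,422,305.50.
EBIT = R$19,422,305.50 − R$6,912,500 = R$12,509,805.50.
Degree of operating leverage = R$19,422,305.50 / R$12,509,805.50 = 1.5526.

1.55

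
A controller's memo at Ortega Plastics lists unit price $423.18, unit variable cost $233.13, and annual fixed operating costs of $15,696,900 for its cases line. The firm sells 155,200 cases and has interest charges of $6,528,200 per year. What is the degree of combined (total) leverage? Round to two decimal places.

4.06

Total contribution margin = 155,200 × $190.05 = $29,495,760.00.
EBIT = $29,495,760.00 − $15,696,900 = $13,798,860.00. Interest = $6,528,200.00.
DOL = $29,495,760.00 ÷ $13,798,860.00 = 2.1376; DFL = $13,798,860.00 ÷ $7,270,660.00 = 1.8979.
Combined leverage = 2.1376 × 1.8979 = 4.0570.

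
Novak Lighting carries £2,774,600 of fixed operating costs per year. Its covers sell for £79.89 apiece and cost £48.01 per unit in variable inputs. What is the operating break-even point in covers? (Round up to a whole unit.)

87,033 covers

Each unit contributes £79.89 − £48.01 = £31.88.
Break-even volume = fixed costs ÷ CM per unit = £2,774,600 ÷ £31.88 = 87,032.62, so 87,033 covers.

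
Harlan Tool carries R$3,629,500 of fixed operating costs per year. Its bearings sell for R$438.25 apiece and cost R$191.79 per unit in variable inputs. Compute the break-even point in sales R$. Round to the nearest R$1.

CM per unit = R$438.25 − R$191.79 = R$246.46; CM ratio = R$246.46 / R$438.25 = 0.5624.
Break-even revenue = fixed costs × price ÷ CM = R$3,629,500 × R$438.25 ÷ R$246.46 = R$6,453,901.

R$6,453,901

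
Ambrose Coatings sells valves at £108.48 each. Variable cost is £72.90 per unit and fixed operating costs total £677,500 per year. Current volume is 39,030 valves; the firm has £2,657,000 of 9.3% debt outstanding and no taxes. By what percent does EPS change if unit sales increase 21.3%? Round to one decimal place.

Contribution at this volume is 39,030 × £35.58 = £1,388,687.40.
EBIT = £1,388,687.40 − £677,500 = £711,187.40.
After interest of £247,101.00, pre-tax earnings = £464,086.40.
Degree of combined leverage = contribution ÷ (EBIT − I) = £1,388,687.40 ÷ £464,086.40 = 2.9923.
%ΔEPS = DCL × %ΔSales = 2.9923 × +21.3% = +63.7%.

+63.7%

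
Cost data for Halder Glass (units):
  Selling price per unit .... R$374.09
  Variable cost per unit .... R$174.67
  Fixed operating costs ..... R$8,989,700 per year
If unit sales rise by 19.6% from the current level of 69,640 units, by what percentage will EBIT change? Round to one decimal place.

+55.6%

At 69,640 units, contribution = 69,640 × R$199.42 = R$13,887,608.80.
Subtracting fixed costs: EBIT = R$13,887,608.80 − R$8,989,700 = R$4,897,908.80.
DOL = contribution ÷ EBIT = R$13,887,608.80 ÷ R$4,897,908.80 = 2.8354.
So EBIT moves 2.8354 × (+19.6%) = +55.6%.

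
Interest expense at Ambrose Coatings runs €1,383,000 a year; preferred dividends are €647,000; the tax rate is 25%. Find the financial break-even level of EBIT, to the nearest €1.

Preferred dividends are paid after tax, so their pre-tax equivalent is €647,000 ÷ (1 − 0.25) = €862,666.67.
EPS = 0 when EBIT covers interest plus the pre-tax preferred burden: €1,383,000 + €862,666.67 = €2,245,666.67.

€2,245,667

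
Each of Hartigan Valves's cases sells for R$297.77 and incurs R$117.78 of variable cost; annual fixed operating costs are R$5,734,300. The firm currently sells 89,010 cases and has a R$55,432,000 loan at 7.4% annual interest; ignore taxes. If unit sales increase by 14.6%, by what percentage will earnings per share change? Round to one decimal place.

Contribution at this volume is 89,010 × R$179.99 = R$16,020,909.90.
Operating income = contribution − fixed costs = R$16,020,909.90 − R$5,734,300 = R$10,286,609.90.
Interest = R$4,101,968.00, so EBIT − I = R$6,184,641.90.
Degree of combined leverage = contribution ÷ (EBIT − I) = R$16,020,909.90 ÷ R$6,184,641.90 = 2.5904.
EPS therefore changes by 2.5904 × (+14.6%) = +37.8%.

+37.8%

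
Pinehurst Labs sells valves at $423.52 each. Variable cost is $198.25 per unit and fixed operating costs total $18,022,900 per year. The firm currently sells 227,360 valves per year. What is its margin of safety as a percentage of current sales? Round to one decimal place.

64.8%

Unit CM = price − variable cost = $423.52 − $198.25 = $225.27. Break-even units = $18,022,900 ÷ $225.27 = 80,005.77; break-even revenue = 80,005.77 × $423.52 = $33,884,044.07.
Current sales = 227,360 × $423.52 = $96,291,507.20.
Margin of safety = ($96,291,507.20 − $33,884,044.07) ÷ $96,291,507.20 = 64.8%.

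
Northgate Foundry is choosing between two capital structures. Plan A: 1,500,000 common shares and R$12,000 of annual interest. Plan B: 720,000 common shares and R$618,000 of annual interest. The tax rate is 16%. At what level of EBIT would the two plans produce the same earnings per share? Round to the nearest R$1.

R$1,177,385

At indifference, (EBIT − 12,000)(1 − t)/1,500,000 = (EBIT − 618,000)(1 − t)/720,000.
The (1 − t) factor cancels: (EBIT − 12,000) × 720,000 = (EBIT − 618,000) × 1,500,000.
Solving, EBIT = (618,000·1,500,000 − 12,000·720,000) / (1,500,000 − 720,000) = 918,360,000,000 / 780,000 = 1,177,384.62.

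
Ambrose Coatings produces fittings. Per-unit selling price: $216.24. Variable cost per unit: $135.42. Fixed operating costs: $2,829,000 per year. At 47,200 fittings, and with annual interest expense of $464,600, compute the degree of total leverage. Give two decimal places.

7.32

Total contribution margin = 47,200 × $80.82 = $3,814,704.00.
Subtracting fixed costs: EBIT = $3,814,704.00 − $2,829,000 = $985,704.00. Interest = $464,600.00, so EBIT − I = $521,104.00.
Degree of total leverage = total CM / (EBIT − interest) = $3,814,704.00 / $521,104.00 = 7.3204.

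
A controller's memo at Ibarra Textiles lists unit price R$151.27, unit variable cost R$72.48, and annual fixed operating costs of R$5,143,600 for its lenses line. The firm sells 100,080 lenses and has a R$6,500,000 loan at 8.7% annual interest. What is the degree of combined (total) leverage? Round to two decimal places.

3.62

At 100,080 units, contribution = 100,080 × R$78.79 = R$7,885,303.20.
Operating income = contribution − fixed costs = R$7,885,303.20 − R$5,143,600 = R$2,741,703.20. Interest = R$565,500.00, so EBIT − I = R$2,176,203.20.
Degree of total leverage = total CM / (EBIT − interest) = R$7,885,303.20 / R$2,176,203.20 = 3.6234.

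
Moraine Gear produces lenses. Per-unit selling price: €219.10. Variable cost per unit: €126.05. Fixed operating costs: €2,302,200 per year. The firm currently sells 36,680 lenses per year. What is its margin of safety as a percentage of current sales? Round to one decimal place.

32.5%

Unit CM = price − variable cost = €219.10 − €126.05 = €93.05. Break-even units = €2,302,200 ÷ €93.05 = 24,741.54; break-even revenue = 24,741.54 × €219.10 = €5,420,870.71.
Current sales = 36,680 × €219.10 = €8,036,588.00.
Margin of safety = (€8,036,588.00 − €5,420,870.71) ÷ €8,036,588.00 = 32.5%.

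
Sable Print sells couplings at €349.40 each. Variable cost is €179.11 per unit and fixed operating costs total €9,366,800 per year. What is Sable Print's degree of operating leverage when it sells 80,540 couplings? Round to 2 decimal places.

At 80,540 units, contribution = 80,540 × €170.29 = €13,715,156.60.
Subtracting fixed costs: EBIT = €13,715,156.60 − €9,366,800 = €4,348,356.60.
Degree of operating leverage = €13,715,156.60 / €4,348,356.60 = 3.1541.

3.15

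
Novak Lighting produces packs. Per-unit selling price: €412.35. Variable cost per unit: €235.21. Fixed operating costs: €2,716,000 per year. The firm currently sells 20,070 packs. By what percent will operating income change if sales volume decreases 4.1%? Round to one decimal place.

-17.4%

Contribution at this volume is 20,070 × €177.14 = €3,555,199.80.
EBIT = €3,555,199.80 − €2,716,000 = €839,199.80.
So DOL = total CM / EBIT = €3,555,199.80 / €839,199.80 = 4.2364.
%ΔEBIT = DOL × %ΔSales = 4.2364 × -4.1% = -17.4%.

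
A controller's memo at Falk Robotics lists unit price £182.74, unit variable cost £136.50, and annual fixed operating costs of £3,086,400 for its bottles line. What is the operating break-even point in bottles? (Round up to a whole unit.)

Each unit contributes £182.74 − £136.50 = £46.24.
Units to break even: £3,086,400 ÷ £46.24 = 66,747.40, rounded up to 66,748.

66,748 bottles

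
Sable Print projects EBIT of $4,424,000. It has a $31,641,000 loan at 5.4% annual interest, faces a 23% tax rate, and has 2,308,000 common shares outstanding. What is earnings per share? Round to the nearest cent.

Interest = $1,708,614.00, so EBT = $4,424,000 − $1,708,614.00 = $2,715,386.00.
Net income = $2,715,386.00 × (1 − 0.23) = $2,090,847.22.
EPS = $2,090,847.22 ÷ 2,308,000 = $0.91.

$0.91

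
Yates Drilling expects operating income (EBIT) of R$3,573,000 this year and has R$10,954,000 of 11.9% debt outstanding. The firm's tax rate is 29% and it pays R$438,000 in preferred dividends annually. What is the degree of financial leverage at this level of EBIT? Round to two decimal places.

Interest = R$1,303,526.00.
Preferred dividends grossed up pre-tax: R$438,000 / (1 − 0.29) = R$616,901.41.
DFL = EBIT ÷ [EBIT − I − D_p/(1−t)] = R$3,573,000 ÷ [R$3,573,000 − R$1,303,526.00 − R$616,901.41] = R$3,573,000 ÷ R$1,652,572.59 = 2.1621.

2.16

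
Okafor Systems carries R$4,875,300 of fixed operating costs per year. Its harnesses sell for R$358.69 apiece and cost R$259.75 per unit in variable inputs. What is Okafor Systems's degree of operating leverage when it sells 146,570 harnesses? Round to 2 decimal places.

At 146,570 units, contribution = 146,570 × R$98.94 = R$14,501,635.80.
Operating income = contribution − fixed costs = R$14,501,635.80 − R$4,875,300 = R$9,626,335.80.
Degree of operating leverage = R$14,501,635.80 / R$9,626,335.80 = 1.5065.

1.51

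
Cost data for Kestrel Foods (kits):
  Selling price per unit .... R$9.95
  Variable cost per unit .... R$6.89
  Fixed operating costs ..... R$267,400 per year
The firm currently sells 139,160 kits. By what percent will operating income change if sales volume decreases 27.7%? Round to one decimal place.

-74.5%

Contribution at this volume is 139,160 × R$3.06 = R$425,829.60.
EBIT = R$425,829.60 − R$267,400 = R$158,429.60.
Degree of operating leverage = R$425,829.60 / R$158,429.60 = 2.6878.
So EBIT moves 2.6878 × (-27.7%) = -74.5%.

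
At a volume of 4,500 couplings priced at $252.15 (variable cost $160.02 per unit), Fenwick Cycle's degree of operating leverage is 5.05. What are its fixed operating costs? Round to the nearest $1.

$332,489

Total contribution margin = 4,500 × $92.13 = $414,585.00.
Since DOL = CM ÷ EBIT, EBIT = $414,585.00 ÷ 5.05 = $82,096.04.
And FC = contribution − EBIT = $414,585.00 − $82,096.04 = $332,489.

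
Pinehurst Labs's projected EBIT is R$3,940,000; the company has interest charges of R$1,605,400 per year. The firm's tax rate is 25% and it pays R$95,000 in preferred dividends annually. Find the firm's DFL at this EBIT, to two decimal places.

1.78

Interest = R$1,605,400.00.
Preferred dividends grossed up pre-tax: R$95,000 / (1 − 0.25) = R$126,666.67.
DFL = EBIT ÷ [EBIT − I − D_p/(1−t)] = R$3,940,000 ÷ [R$3,940,000 − R$1,605,400.00 − R$126,666.67] = R$3,940,000 ÷ R$2,207,933.33 = 1.7845.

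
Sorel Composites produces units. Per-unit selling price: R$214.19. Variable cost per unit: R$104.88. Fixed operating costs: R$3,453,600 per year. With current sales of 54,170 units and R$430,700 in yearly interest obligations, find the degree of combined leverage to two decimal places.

Total contribution margin = 54,170 × R$109.31 = R$5,921,322.70.
Operating income = contribution − fixed costs = R$5,921,322.70 − R$3,453,600 = R$2,467,722.70. Interest = R$430,700.00.
DOL = R$5,921,322.70 ÷ R$2,467,722.70 = 2.3995; DFL = R$2,467,722.70 ÷ R$2,037,022.70 = 1.2114.
DCL = DOL × DFL = 2.3995 × 1.2114 = 2.9068.

2.91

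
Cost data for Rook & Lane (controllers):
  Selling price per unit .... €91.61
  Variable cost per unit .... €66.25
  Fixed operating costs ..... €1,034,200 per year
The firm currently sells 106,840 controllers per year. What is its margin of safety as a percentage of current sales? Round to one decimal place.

61.8%

Contribution margin per unit = €91.61 − €66.25 = €25.36. Break-even units = €1,034,200 ÷ €25.36 = 40,780.76; break-even revenue = 40,780.76 × €91.61 = €3,735,925.16.
Current sales = 106,840 × €91.61 = €9,787,612.40.
Margin of safety = (€9,787,612.40 − €3,735,925.16) ÷ €9,787,612.40 = 61.8%.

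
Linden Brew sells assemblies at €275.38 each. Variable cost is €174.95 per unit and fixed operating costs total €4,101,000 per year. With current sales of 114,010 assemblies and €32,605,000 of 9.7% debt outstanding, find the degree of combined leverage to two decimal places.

At 114,010 units, contribution = 114,010 × €100.43 = €11,450,024.30.
EBIT = €11,450,024.30 − €4,101,000 = €7,349,024.30. Interest = €3,162,685.00, so EBIT − I = €4,186,339.30.
Degree of total leverage = total CM / (EBIT − interest) = €11,450,024.30 / €4,186,339.30 = 2.7351.

2.74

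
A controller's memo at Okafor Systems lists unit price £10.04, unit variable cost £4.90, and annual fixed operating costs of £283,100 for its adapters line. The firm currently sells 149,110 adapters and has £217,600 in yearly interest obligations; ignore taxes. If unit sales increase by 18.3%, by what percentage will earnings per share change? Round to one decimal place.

+52.8%

At 149,110 units, contribution = 149,110 × £5.14 = £766,425.40.
EBIT = £766,425.40 − £283,100 = £483,325.40.
After interest of £217,600.00, pre-tax earnings = £265,725.40.
DCL = total CM / (EBIT − I) = £766,425.40 / £265,725.40 = 2.8843.
EPS therefore changes by 2.8843 × (+18.3%) = +52.8%.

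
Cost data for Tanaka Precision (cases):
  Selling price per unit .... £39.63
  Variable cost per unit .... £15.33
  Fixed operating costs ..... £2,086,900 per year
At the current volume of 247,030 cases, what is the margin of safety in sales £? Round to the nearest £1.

£6,386,348

Each unit contributes £39.63 − £15.33 = £24.30. Break-even units = £2,086,900 ÷ £24.30 = 85,880.66; break-even revenue = 85,880.66 × £39.63 = £3,403,450.49.
Actual sales revenue = 247,030 × £39.63 = £9,789,798.90.
Margin of safety = £9,789,798.90 − £3,403,450.49 = £6,386,348.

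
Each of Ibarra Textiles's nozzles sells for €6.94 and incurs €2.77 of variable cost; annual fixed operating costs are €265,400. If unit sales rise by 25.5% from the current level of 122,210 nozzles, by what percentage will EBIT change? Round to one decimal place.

At 122,210 units, contribution = 122,210 × €4.17 = €509,615.70.
Operating income = contribution − fixed costs = €509,615.70 − €265,400 = €244,215.70.
So DOL = total CM / EBIT = €509,615.70 / €244,215.70 = 2.0867.
Operating income changes by 2.0867 × +25.5% = +53.2%.

+53.2%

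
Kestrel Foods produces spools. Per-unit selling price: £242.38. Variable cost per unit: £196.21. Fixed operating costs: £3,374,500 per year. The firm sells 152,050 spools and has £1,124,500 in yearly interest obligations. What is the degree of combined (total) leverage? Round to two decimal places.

Total contribution margin = 152,050 × £46.17 = £7,020,148.50.
Subtracting fixed costs: EBIT = £7,020,148.50 − £3,374,500 = £3,645,648.50. Interest = £1,124,500.00.
DOL = £7,020,148.50 ÷ £3,645,648.50 = 1.9256; DFL = £3,645,648.50 ÷ £2,521,148.50 = 1.4460.
DCL = DOL × DFL = 1.9256 × 1.4460 = 2.7844.

2.78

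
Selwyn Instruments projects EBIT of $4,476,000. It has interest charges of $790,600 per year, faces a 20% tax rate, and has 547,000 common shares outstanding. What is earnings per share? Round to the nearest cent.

$5.39

Interest = $790,600.00, so EBT = $4,476,000 − $790,600.00 = $3,685,400.00.
Net income = $3,685,400.00 × (1 − 0.20) = $2,948,320.00.
Per share: $2,948,320.00 / 547,000 shares = $5.39.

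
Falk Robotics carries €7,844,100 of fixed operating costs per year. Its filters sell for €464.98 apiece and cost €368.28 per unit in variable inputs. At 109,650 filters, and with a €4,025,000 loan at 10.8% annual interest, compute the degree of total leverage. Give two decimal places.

At 109,650 units, contribution = 109,650 × €96.70 = €10,603,155.00.
EBIT = €10,603,155.00 − €7,844,100 = €2,759,055.00. Interest = €434,700.00, so EBIT − I = €2,324,355.00.
DCL = contribution ÷ (EBIT − I) = €10,603,155.00 ÷ €2,324,355.00 = 4.5618.

4.56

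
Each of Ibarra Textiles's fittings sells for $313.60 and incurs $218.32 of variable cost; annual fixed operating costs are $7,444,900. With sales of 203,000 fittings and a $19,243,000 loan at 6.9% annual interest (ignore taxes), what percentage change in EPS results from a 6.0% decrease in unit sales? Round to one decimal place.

At 203,000 units, contribution = 203,000 × $95.28 = $19,341,840.00.
Subtracting fixed costs: EBIT = $19,341,840.00 − $7,444,900 = $11,896,940.00.
Interest = $1,327,767.00, so EBIT − I = $10,569,173.00.
DCL = total CM / (EBIT − I) = $19,341,840.00 / $10,569,173.00 = 1.8300.
EPS therefore changes by 1.8300 × (-6.0%) = -11.0%.

-11.0%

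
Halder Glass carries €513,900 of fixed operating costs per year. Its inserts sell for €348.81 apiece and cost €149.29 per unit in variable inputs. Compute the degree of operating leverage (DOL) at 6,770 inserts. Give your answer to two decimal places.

1.61

Total contribution margin = 6,770 × €199.52 = €1,350,750.40.
EBIT = €1,350,750.40 − €513,900 = €836,850.40.
Degree of operating leverage = €1,350,750.40 / €836,850.40 = 1.6141.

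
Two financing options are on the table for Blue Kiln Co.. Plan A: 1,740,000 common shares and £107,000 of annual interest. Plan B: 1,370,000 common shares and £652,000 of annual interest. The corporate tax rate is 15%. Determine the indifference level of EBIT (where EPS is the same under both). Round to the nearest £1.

£2,669,973

Set EPS_A = EPS_B: (EBIT − £107,000)(1 − 0.15) ÷ 1,740,000 = (EBIT − £652,000)(1 − 0.15) ÷ 1,370,000.
Cancelling (1 − t) and cross-multiplying: 1,370,000·(EBIT − 107,000) = 1,740,000·(EBIT − 652,000).
Solving, EBIT = (652,000·1,740,000 − 107,000·1,370,000) / (1,740,000 − 1,370,000) = 987,890,000,000 / 370,000 = 2,669,972.97.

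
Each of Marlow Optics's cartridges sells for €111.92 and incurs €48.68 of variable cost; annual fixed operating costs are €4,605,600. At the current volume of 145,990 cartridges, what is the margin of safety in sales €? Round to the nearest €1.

€8,188,367

Each unit contributes €111.92 − €48.68 = €63.24. Break-even units = €4,605,600 ÷ €63.24 = 72,827.32; break-even revenue = 72,827.32 × €111.92 = €8,150,834.16.
Actual sales revenue = 145,990 × €111.92 = €16,339,200.80.
Margin of safety = €16,339,200.80 − €8,150,834.16 = €8,188,367.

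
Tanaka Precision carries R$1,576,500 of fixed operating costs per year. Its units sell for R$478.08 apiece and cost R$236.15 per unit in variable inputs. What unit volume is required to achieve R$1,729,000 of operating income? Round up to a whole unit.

13,664 units

Unit CM = price − variable cost = R$478.08 − R$236.15 = R$241.93.
Units = (FC + target) / CM = (R$1,576,500 + R$1,729,000) / R$241.93 = 13,663.04, so 13,664 units.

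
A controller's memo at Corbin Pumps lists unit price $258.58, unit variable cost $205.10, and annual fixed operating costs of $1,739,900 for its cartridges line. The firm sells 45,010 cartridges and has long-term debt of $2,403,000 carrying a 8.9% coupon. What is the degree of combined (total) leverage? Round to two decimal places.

Contribution at this volume is 45,010 × $53.48 = $2,407,134.80.
EBIT = $2,407,134.80 − $1,739,900 = $667,234.80. Interest = $213,867.00, so EBIT − I = $453,367.80.
Degree of total leverage = total CM / (EBIT − interest) = $2,407,134.80 / $453,367.80 = 5.3095.

5.31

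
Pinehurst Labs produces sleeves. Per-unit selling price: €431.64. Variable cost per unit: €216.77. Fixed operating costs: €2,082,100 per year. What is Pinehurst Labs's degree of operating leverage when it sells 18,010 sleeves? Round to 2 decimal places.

2.16

At 18,010 units, contribution = 18,010 × €214.87 = €3,869,808.70.
Subtracting fixed costs: EBIT = €3,869,808.70 − €2,082,100 = €1,787,708.70.
Degree of operating leverage = €3,869,808.70 / €1,787,708.70 = 2.1647.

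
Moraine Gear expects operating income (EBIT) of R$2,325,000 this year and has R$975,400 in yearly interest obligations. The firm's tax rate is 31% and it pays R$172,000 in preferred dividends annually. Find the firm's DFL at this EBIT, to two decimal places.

2.11

Annual interest charges come to R$975,400.00.
Pre-tax preferred-dividend burden = R$172,000 ÷ (1 − 0.31) = R$249,275.36.
DFL = EBIT ÷ [EBIT − I − D_p/(1−t)] = R$2,325,000 ÷ [R$2,325,000 − R$975,400.00 − R$249,275.36] = R$2,325,000 ÷ R$1,100,324.64 = 2.1130.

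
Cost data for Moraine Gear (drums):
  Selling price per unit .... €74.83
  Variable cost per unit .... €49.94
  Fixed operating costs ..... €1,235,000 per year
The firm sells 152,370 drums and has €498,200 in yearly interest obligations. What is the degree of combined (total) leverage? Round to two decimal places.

Total contribution margin = 152,370 × €24.89 = €3,792,489.30.
Operating income = contribution − fixed costs = €3,792,489.30 − €1,235,000 = €2,557,489.30. Interest = €498,200.00, so EBIT − I = €2,059,289.30.
DCL = contribution ÷ (EBIT − I) = €3,792,489.30 ÷ €2,059,289.30 = 1.8416.

1.84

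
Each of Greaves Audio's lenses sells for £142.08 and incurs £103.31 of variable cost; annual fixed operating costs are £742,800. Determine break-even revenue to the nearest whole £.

Contribution margin per unit = £142.08 − £103.31 = £38.77, a CM ratio of £38.77 ÷ £142.08 = 0.2729.
Break-even revenue = fixed costs × price ÷ CM = £742,800 × £142.08 ÷ £38.77 = £2,722,131.

£2,722,131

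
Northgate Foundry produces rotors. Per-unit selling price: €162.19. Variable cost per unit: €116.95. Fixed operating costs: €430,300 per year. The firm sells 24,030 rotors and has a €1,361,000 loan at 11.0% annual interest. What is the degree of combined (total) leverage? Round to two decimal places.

2.14

At 24,030 units, contribution = 24,030 × €45.24 = €1,087,117.20.
Subtracting fixed costs: EBIT = €1,087,117.20 − €430,300 = €656,817.20. Interest = €149,710.00, so EBIT − I = €507,107.20.
Degree of total leverage = total CM / (EBIT − interest) = €1,087,117.20 / €507,107.20 = 2.1438.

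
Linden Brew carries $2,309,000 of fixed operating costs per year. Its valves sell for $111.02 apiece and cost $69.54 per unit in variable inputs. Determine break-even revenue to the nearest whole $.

$6,179,971

Contribution margin per unit = $111.02 − $69.54 = $41.48, a CM ratio of $41.48 ÷ $111.02 = 0.3736.
Break-even sales = FC ÷ CM ratio = $2,309,000 × $111.02 / $41.48 = $6,179,971.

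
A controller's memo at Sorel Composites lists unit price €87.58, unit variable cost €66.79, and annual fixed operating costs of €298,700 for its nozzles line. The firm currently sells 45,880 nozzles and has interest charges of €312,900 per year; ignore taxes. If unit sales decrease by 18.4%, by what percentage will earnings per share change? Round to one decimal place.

-51.3%

At 45,880 units, contribution = 45,880 × €20.79 = €953,845.20.
Subtracting fixed costs: EBIT = €953,845.20 − €298,700 = €655,145.20.
After interest of €312,900.00, pre-tax earnings = €342,245.20.
Degree of combined leverage = contribution ÷ (EBIT − I) = €953,845.20 ÷ €342,245.20 = 2.7870.
EPS therefore changes by 2.7870 × (-18.4%) = -51.3%.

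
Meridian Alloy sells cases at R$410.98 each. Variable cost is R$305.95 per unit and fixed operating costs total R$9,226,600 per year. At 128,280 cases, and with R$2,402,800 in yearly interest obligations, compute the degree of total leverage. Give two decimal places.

Contribution at this volume is 128,280 × R$105.03 = R$13,473,248.40.
Operating income = contribution − fixed costs = R$13,473,248.40 − R$9,226,600 = R$4,246,648.40. Interest = R$2,402,800.00.
DOL = R$13,473,248.40 ÷ R$4,246,648.40 = 3.1727; DFL = R$4,246,648.40 ÷ R$1,843,848.40 = 2.3031.
DCL = DOL × DFL = 3.1727 × 2.3031 = 7.3070.

7.31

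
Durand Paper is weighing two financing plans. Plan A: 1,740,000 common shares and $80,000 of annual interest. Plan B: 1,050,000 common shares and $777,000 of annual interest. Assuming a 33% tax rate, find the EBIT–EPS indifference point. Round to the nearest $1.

$1,837,652

At indifference, (EBIT − 80,000)(1 − t)/1,740,000 = (EBIT − 777,000)(1 − t)/1,050,000.
Cancelling (1 − t) and cross-multiplying: 1,050,000·(EBIT − 80,000) = 1,740,000·(EBIT − 777,000).
Solving, EBIT = (777,000·1,740,000 − 80,000·1,050,000) / (1,740,000 − 1,050,000) = 1,267,980,000,000 / 690,000 = 1,837,652.17.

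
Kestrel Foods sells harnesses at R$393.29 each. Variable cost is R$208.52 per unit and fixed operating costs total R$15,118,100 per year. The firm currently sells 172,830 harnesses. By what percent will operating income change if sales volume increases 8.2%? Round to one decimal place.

+15.6%

Contribution at this volume is 172,830 × R$184.77 = R$31,933,799.10.
EBIT = R$31,933,799.10 − R$15,118,100 = R$16,815,699.10.
So DOL = total CM / EBIT = R$31,933,799.10 / R$16,815,699.10 = 1.8990.
%ΔEBIT = DOL × %ΔSales = 1.8990 × +8.2% = +15.6%.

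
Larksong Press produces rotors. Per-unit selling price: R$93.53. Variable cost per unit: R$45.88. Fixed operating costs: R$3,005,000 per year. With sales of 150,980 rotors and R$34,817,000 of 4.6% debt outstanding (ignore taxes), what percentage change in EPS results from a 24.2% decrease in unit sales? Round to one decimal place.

-67.3%

Contribution at this volume is 150,980 × R$47.65 = R$7,194,197.00.
Subtracting fixed costs: EBIT = R$7,194,197.00 − R$3,005,000 = R$4,189,197.00.
After interest of R$1,601,582.00, pre-tax earnings = R$2,587,615.00.
Degree of combined leverage = contribution ÷ (EBIT − I) = R$7,194,197.00 ÷ R$2,587,615.00 = 2.7802.
EPS therefore changes by 2.7802 × (-24.2%) = -67.3%.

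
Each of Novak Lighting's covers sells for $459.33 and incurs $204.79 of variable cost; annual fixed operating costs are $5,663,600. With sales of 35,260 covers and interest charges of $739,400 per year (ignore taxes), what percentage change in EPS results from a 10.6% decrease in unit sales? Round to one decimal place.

Contribution at this volume is 35,260 × $254.54 = $8,975,080.40.
Operating income = contribution − fixed costs = $8,975,080.40 − $5,663,600 = $3,311,480.40.
Interest = $739,400.00, so EBIT − I = $2,572,080.40.
Degree of combined leverage = contribution ÷ (EBIT − I) = $8,975,080.40 ÷ $2,572,080.40 = 3.4894.
%ΔEPS = DCL × %ΔSales = 3.4894 × -10.6% = -37.0%.

-37.0%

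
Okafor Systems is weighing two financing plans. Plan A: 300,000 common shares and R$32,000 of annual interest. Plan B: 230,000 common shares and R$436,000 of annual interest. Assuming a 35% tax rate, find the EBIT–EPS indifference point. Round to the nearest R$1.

At indifference, (EBIT − 32,000)(1 − t)/300,000 = (EBIT − 436,000)(1 − t)/230,000.
Cancelling (1 − t) and cross-multiplying: 230,000·(EBIT − 32,000) = 300,000·(EBIT − 436,000).
Solving, EBIT = (436,000·300,000 − 32,000·230,000) / (300,000 − 230,000) = 123,440,000,000 / 70,000 = 1,763,428.57.

R$1,763,429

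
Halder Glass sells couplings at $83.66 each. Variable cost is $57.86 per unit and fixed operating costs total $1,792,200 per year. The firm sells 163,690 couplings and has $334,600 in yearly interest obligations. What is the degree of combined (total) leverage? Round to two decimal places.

Contribution at this volume is 163,690 × $25.80 = $4,223,202.00.
Subtracting fixed costs: EBIT = $4,223,202.00 − $1,792,200 = $2,431,002.00. Interest = $334,600.00.
DOL = $4,223,202.00 ÷ $2,431,002.00 = 1.7372; DFL = $2,431,002.00 ÷ $2,096,402.00 = 1.1596.
Combined leverage = 1.7372 × 1.1596 = 2.0145.

2.01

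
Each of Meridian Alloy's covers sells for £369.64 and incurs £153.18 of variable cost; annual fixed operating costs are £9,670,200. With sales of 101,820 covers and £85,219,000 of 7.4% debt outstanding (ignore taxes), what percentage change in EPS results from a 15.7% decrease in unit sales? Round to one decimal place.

Total contribution margin = 101,820 × £216.46 = £22,039,957.20.
Subtracting fixed costs: EBIT = £22,039,957.20 − £9,670,200 = £12,369,757.20.
After interest of £6,306,206.00, pre-tax earnings = £6,063,551.20.
DCL = total CM / (EBIT − I) = £22,039,957.20 / £6,063,551.20 = 3.6348.
EPS therefore changes by 3.6348 × (-15.7%) = -57.1%.

-57.1%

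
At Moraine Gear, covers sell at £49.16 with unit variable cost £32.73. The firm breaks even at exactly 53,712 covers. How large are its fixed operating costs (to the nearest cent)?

£882,488.16

Unit CM = price − variable cost = £49.16 − £32.73 = £16.43.
Fixed costs = break-even units × CM = 53,712 × £16.43 = £882,488.16.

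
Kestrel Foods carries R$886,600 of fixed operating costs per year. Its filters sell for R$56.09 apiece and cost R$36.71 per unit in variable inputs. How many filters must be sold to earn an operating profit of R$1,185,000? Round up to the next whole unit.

106,894 filters

Contribution margin per unit = R$56.09 − R$36.71 = R$19.38.
Units = (FC + target) / CM = (R$886,600 + R$1,185,000) / R$19.38 = 106,893.70, so 106,894 filters.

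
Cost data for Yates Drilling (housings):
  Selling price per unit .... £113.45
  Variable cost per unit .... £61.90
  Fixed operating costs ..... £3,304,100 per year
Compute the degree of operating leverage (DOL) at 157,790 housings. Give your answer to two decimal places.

At 157,790 units, contribution = 157,790 × £51.55 = £8,134,074.50.
Operating income = contribution − fixed costs = £8,134,074.50 − £3,304,100 = £4,829,974.50.
So DOL = total CM / EBIT = £8,134,074.50 / £4,829,974.50 = 1.6841.

1.68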